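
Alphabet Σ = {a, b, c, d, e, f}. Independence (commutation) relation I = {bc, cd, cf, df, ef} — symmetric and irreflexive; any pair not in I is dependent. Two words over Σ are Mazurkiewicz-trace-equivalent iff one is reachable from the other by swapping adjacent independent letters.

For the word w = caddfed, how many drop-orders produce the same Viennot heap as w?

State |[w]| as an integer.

drop 0:c onto floor
drop 1:a onto {0:c}
drop 2:d onto {1:a}
drop 3:d onto {2:d}
drop 4:f onto {1:a}
drop 5:e onto {3:d}
drop 6:d onto {5:e}
ground layer = {0:c}
drop-orders for the pieces not yet dropped (sum over which currently-grounded one goes next):
  1 to go: {4} 1  {6} 1
  2 to go: {4,6} 2  {5,6} 1
  3 to go: {3,5,6} 1  {4,5,6} 3
  4 to go: {2,3,5,6} 1  {3,4,5,6} 4
  5 to go: {2,3,4,5,6} 5
  if 0:c drops first: 5 orders

5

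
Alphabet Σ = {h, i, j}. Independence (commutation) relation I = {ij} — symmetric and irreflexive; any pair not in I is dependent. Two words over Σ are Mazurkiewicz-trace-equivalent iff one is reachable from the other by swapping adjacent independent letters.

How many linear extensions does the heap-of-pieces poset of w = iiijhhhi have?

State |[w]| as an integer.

#0=i has no predecessor
#1=i depends on [0:i]
#2=i depends on [1:i]
#3=j has no predecessor
#4=h depends on [2:i, 3:j]
#5=h depends on [4:h]
#6=h depends on [5:h]
#7=i depends on [6:h]
sources: [0:i, 3:j]
N(rest) = Σ N(rest − s) over sources s of rest; N(one piece) = 1:
  size 1 → [7]=1
  size 2 → [6,7]=1
  size 3 → [5,6,7]=1
  size 4 → [4,5,6,7]=1
  size 5 → [2,4,5,6,7]=1  [3,4,5,6,7]=1
  size 6 → [1,2,4,5,6,7]=1  [2,3,4,5,6,7]=2
  first=0(i) contributes 3
  first=3(j) contributes 1
|[w]| = 4

4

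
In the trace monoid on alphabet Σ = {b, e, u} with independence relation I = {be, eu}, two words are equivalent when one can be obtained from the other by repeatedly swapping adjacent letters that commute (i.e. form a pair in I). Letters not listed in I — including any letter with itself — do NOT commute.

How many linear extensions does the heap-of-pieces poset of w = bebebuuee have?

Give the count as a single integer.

0(b) covers ∅
1(e) covers ∅
2(b) covers 0:b
3(e) covers 1:e
4(b) covers 2:b
5(u) covers 4:b
6(u) covers 5:u
7(e) covers 3:e
8(e) covers 7:e
floor of heap: 0:b, 1:e
completions by unplaced set U, small U first (add the entries for U minus each lowest piece of U):
  |U|=1: {6}:1  {8}:1
  |U|=2: {5,6}:1  {6,8}:2  {7,8}:1
  |U|=3: {3,7,8}:1  {4,5,6}:1  {5,6,8}:3  {6,7,8}:3
  |U|=4: {1,3,7,8}:1  {2,4,5,6}:1  {3,6,7,8}:4  {4,5,6,8}:4  {5,6,7,8}:6
  |U|=5: {0,2,4,5,6}:1  {1,3,6,7,8}:5  {2,4,5,6,8}:5  {3,5,6,7,8}:10  {4,5,6,7,8}:10
  |U|=6: {0,2,4,5,6,8}:6  {1,3,5,6,7,8}:15  {2,4,5,6,7,8}:15  {3,4,5,6,7,8}:20
  |U|=7: {0,2,4,5,6,7,8}:21  {1,3,4,5,6,7,8}:35  {2,3,4,5,6,7,8}:35
  start at 0(b): 70
  start at 1(e): 56
sum over floor = 126

126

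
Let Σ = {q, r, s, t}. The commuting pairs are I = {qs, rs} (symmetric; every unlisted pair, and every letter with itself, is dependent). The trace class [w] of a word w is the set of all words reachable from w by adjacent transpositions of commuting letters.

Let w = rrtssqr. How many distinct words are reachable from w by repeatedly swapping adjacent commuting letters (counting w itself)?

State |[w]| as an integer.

6

0(r) covers ∅
1(r) covers 0:r
2(t) covers 1:r
3(s) covers 2:t
4(s) covers 3:s
5(q) covers 2:t
6(r) covers 5:q
floor of heap: 0:r
completions by unplaced set U, small U first (add the entries for U minus each lowest piece of U):
  |U|=1: {4}:1  {6}:1
  |U|=2: {3,4}:1  {4,6}:2  {5,6}:1
  |U|=3: {3,4,6}:3  {4,5,6}:3
  |U|=4: {3,4,5,6}:6
  |U|=5: {2,3,4,5,6}:6
  start at 0(r): 6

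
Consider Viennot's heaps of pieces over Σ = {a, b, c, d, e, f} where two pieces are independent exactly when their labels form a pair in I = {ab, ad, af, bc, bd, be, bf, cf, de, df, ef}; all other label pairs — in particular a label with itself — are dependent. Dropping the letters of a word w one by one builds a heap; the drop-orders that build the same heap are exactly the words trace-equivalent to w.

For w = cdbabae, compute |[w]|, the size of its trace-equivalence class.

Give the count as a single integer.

84

0(c) covers ∅
1(d) covers 0:c
2(b) covers ∅
3(a) covers 0:c
4(b) covers 2:b
5(a) covers 3:a
6(e) covers 5:a
floor of heap: 0:c, 2:b
completions by unplaced set U, small U first (add the entries for U minus each lowest piece of U):
  |U|=1: {1}:1  {4}:1  {6}:1
  |U|=2: {1,4}:2  {1,6}:2  {2,4}:1  {4,6}:2  {5,6}:1
  |U|=3: {1,2,4}:3  {1,4,6}:6  {1,5,6}:3  {2,4,6}:3  {3,5,6}:1  {4,5,6}:3
  |U|=4: {1,2,4,6}:12  {1,3,5,6}:4  {1,4,5,6}:12  {2,4,5,6}:6  {3,4,5,6}:4
  |U|=5: {0,1,3,5,6}:4  {1,2,4,5,6}:30  {1,3,4,5,6}:20  {2,3,4,5,6}:10
  start at 0(c): 60
  start at 2(b): 24
sum over floor = 84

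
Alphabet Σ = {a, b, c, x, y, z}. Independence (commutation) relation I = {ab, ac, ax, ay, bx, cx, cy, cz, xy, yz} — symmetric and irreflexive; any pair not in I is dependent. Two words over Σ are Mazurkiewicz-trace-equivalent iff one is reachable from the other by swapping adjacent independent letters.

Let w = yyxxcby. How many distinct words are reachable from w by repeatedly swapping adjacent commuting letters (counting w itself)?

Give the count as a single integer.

piece 0:y — minimal
piece 1:y rests on {0:y}
piece 2:x — minimal
piece 3:x rests on {2:x}
piece 4:c — minimal
piece 5:b rests on {1:y, 4:c}
piece 6:y rests on {5:b}
minimal pieces: {0:y, 2:x, 4:c}
ways to finish when only these pieces remain (= sum over removing one remaining piece with nothing left below it):
  1 left: {3}→1  {6}→1
  2 left: {2,3}→1  {3,6}→2  {5,6}→1
  3 left: {1,5,6}→1  {2,3,6}→3  {3,5,6}→3  {4,5,6}→1
  4 left: {0,1,5,6}→1  {1,3,5,6}→4  {1,4,5,6}→2  {2,3,5,6}→6  {3,4,5,6}→4
  5 left: {0,1,3,5,6}→5  {0,1,4,5,6}→3  {1,2,3,5,6}→10  {1,3,4,5,6}→10  {2,3,4,5,6}→10
  placing 0:y first → 30 extensions
  placing 2:x first → 18 extensions
  placing 4:c first → 15 extensions
total linear extensions = 63

63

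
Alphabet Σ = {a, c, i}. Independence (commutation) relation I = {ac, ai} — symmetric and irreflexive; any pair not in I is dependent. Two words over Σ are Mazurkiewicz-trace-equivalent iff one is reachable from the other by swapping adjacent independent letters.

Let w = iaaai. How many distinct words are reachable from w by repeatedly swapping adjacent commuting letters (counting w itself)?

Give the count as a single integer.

10

drop 0:i onto floor
drop 1:a onto floor
drop 2:a onto {1:a}
drop 3:a onto {2:a}
drop 4:i onto {0:i}
ground layer = {0:i, 1:a}
drop-orders for the pieces not yet dropped (sum over which currently-grounded one goes next):
  1 to go: {3} 1  {4} 1
  2 to go: {0,4} 1  {2,3} 1  {3,4} 2
  3 to go: {0,3,4} 3  {1,2,3} 1  {2,3,4} 3
  if 0:i drops first: 4 orders
  if 1:a drops first: 6 orders
heap linearizations: 10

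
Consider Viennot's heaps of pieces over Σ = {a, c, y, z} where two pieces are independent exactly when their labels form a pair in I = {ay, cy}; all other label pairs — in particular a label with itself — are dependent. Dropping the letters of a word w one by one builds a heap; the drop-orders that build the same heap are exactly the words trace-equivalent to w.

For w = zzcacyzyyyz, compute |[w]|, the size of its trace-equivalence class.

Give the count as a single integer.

piece 0:z — minimal
piece 1:z rests on {0:z}
piece 2:c rests on {1:z}
piece 3:a rests on {2:c}
piece 4:c rests on {3:a}
piece 5:y rests on {1:z}
piece 6:z rests on {4:c, 5:y}
piece 7:y rests on {6:z}
piece 8:y rests on {7:y}
piece 9:y rests on {8:y}
piece 10:z rests on {9:y}
minimal pieces: {0:z}
ways to finish when only these pieces remain (= sum over removing one remaining piece with nothing left below it):
  1 left: {10}→1
  2 left: {9,10}→1
  3 left: {8,9,10}→1
  4 left: {7,8,9,10}→1
  5 left: {6,7,8,9,10}→1
  6 left: {4,6,7,8,9,10}→1  {5,6,7,8,9,10}→1
  7 left: {3,4,6,7,8,9,10}→1  {4,5,6,7,8,9,10}→2
  8 left: {2,3,4,6,7,8,9,10}→1  {3,4,5,6,7,8,9,10}→3
  9 left: {2,3,4,5,6,7,8,9,10}→4
  placing 0:z first → 4 extensions

4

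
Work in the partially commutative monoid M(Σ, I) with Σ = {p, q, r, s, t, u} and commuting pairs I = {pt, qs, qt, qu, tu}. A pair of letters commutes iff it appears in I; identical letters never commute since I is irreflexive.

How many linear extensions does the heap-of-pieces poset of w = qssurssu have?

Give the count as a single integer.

piece 0:q — minimal
piece 1:s — minimal
piece 2:s rests on {1:s}
piece 3:u rests on {2:s}
piece 4:r rests on {0:q, 3:u}
piece 5:s rests on {4:r}
piece 6:s rests on {5:s}
piece 7:u rests on {6:s}
minimal pieces: {0:q, 1:s}
ways to finish when only these pieces remain (= sum over removing one remaining piece with nothing left below it):
  1 left: {7}→1
  2 left: {6,7}→1
  3 left: {5,6,7}→1
  4 left: {4,5,6,7}→1
  5 left: {0,4,5,6,7}→1  {3,4,5,6,7}→1
  6 left: {0,3,4,5,6,7}→2  {2,3,4,5,6,7}→1
  placing 0:q first → 1 extensions
  placing 1:s first → 3 extensions
total linear extensions = 4

4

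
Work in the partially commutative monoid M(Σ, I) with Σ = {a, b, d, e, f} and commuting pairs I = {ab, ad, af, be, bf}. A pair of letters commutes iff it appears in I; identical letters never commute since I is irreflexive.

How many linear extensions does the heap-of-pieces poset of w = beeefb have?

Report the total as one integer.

15

piece 0:b — minimal
piece 1:e — minimal
piece 2:e rests on {1:e}
piece 3:e rests on {2:e}
piece 4:f rests on {3:e}
piece 5:b rests on {0:b}
minimal pieces: {0:b, 1:e}
ways to finish when only these pieces remain (= sum over removing one remaining piece with nothing left below it):
  1 left: {4}→1  {5}→1
  2 left: {0,5}→1  {3,4}→1  {4,5}→2
  3 left: {0,4,5}→3  {2,3,4}→1  {3,4,5}→3
  4 left: {0,3,4,5}→6  {1,2,3,4}→1  {2,3,4,5}→4
  placing 0:b first → 5 extensions
  placing 1:e first → 10 extensions
total linear extensions = 15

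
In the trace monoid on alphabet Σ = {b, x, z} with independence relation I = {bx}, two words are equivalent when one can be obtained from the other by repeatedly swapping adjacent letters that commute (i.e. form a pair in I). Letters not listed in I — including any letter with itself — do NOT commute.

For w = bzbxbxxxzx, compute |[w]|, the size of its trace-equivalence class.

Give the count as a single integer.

piece 0:b — minimal
piece 1:z rests on {0:b}
piece 2:b rests on {1:z}
piece 3:x rests on {1:z}
piece 4:b rests on {2:b}
piece 5:x rests on {3:x}
piece 6:x rests on {5:x}
piece 7:x rests on {6:x}
piece 8:z rests on {4:b, 7:x}
piece 9:x rests on {8:z}
minimal pieces: {0:b}
ways to finish when only these pieces remain (= sum over removing one remaining piece with nothing left below it):
  1 left: {9}→1
  2 left: {8,9}→1
  3 left: {4,8,9}→1  {7,8,9}→1
  4 left: {2,4,8,9}→1  {4,7,8,9}→2  {6,7,8,9}→1
  5 left: {2,4,7,8,9}→3  {4,6,7,8,9}→3  {5,6,7,8,9}→1
  6 left: {2,4,6,7,8,9}→6  {3,5,6,7,8,9}→1  {4,5,6,7,8,9}→4
  7 left: {2,4,5,6,7,8,9}→10  {3,4,5,6,7,8,9}→5
  8 left: {2,3,4,5,6,7,8,9}→15
  placing 0:b first → 15 extensions

15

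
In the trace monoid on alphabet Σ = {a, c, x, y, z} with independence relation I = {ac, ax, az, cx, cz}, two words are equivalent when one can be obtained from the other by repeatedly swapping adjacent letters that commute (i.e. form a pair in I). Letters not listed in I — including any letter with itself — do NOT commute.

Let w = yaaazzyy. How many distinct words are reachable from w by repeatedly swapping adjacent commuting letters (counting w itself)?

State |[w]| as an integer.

#0=y has no predecessor
#1=a depends on [0:y]
#2=a depends on [1:a]
#3=a depends on [2:a]
#4=z depends on [0:y]
#5=z depends on [4:z]
#6=y depends on [3:a, 5:z]
#7=y depends on [6:y]
sources: [0:y]
N(rest) = Σ N(rest − s) over sources s of rest; N(one piece) = 1:
  size 1 → [7]=1
  size 2 → [6,7]=1
  size 3 → [3,6,7]=1  [5,6,7]=1
  size 4 → [2,3,6,7]=1  [3,5,6,7]=2  [4,5,6,7]=1
  size 5 → [1,2,3,6,7]=1  [2,3,5,6,7]=3  [3,4,5,6,7]=3
  size 6 → [1,2,3,5,6,7]=4  [2,3,4,5,6,7]=6
  first=0(y) contributes 10

10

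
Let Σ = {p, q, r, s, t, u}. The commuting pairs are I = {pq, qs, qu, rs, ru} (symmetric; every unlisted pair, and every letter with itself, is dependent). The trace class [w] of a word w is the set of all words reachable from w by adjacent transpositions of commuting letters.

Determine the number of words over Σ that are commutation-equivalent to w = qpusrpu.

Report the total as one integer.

9

0(q) covers ∅
1(p) covers ∅
2(u) covers 1:p
3(s) covers 2:u
4(r) covers 0:q, 1:p
5(p) covers 3:s, 4:r
6(u) covers 5:p
floor of heap: 0:q, 1:p
completions by unplaced set U, small U first (add the entries for U minus each lowest piece of U):
  |U|=1: {6}:1
  |U|=2: {5,6}:1
  |U|=3: {3,5,6}:1  {4,5,6}:1
  |U|=4: {0,4,5,6}:1  {2,3,5,6}:1  {3,4,5,6}:2
  |U|=5: {0,3,4,5,6}:3  {2,3,4,5,6}:3
  start at 0(q): 3
  start at 1(p): 6
sum over floor = 9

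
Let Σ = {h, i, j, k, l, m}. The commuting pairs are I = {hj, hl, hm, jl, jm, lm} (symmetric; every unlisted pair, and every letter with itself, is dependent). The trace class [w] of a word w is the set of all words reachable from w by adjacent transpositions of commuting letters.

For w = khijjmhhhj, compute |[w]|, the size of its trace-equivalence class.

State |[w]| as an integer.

#0=k has no predecessor
#1=h depends on [0:k]
#2=i depends on [1:h]
#3=j depends on [2:i]
#4=j depends on [3:j]
#5=m depends on [2:i]
#6=h depends on [2:i]
#7=h depends on [6:h]
#8=h depends on [7:h]
#9=j depends on [4:j]
sources: [0:k]
N(rest) = Σ N(rest − s) over sources s of rest; N(one piece) = 1:
  size 1 → [5]=1  [8]=1  [9]=1
  size 2 → [4,9]=1  [5,8]=2  [5,9]=2  [7,8]=1  [8,9]=2
  size 3 → [3,4,9]=1  [4,5,9]=3  [4,8,9]=3  [5,7,8]=3  [5,8,9]=6  [6,7,8]=1  [7,8,9]=3
  size 4 → [3,4,5,9]=4  [3,4,8,9]=4  [4,5,8,9]=12  [4,7,8,9]=6  [5,6,7,8]=4  [5,7,8,9]=12  [6,7,8,9]=4
  size 5 → [3,4,5,8,9]=20  [3,4,7,8,9]=10  [4,5,7,8,9]=30  [4,6,7,8,9]=10  [5,6,7,8,9]=20
  size 6 → [3,4,5,7,8,9]=60  [3,4,6,7,8,9]=20  [4,5,6,7,8,9]=60
  size 7 → [3,4,5,6,7,8,9]=140
  size 8 → [2,3,4,5,6,7,8,9]=140
  first=0(k) contributes 140

140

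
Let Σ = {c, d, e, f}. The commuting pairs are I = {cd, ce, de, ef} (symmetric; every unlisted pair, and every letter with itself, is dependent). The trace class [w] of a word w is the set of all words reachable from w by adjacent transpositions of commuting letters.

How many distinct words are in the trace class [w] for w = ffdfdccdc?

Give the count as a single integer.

10

drop 0:f onto floor
drop 1:f onto {0:f}
drop 2:d onto {1:f}
drop 3:f onto {2:d}
drop 4:d onto {3:f}
drop 5:c onto {3:f}
drop 6:c onto {5:c}
drop 7:d onto {4:d}
drop 8:c onto {6:c}
ground layer = {0:f}
drop-orders for the pieces not yet dropped (sum over which currently-grounded one goes next):
  1 to go: {7} 1  {8} 1
  2 to go: {4,7} 1  {6,8} 1  {7,8} 2
  3 to go: {4,7,8} 3  {5,6,8} 1  {6,7,8} 3
  4 to go: {4,6,7,8} 6  {5,6,7,8} 4
  5 to go: {4,5,6,7,8} 10
  6 to go: {3,4,5,6,7,8} 10
  7 to go: {2,3,4,5,6,7,8} 10
  if 0:f drops first: 10 orders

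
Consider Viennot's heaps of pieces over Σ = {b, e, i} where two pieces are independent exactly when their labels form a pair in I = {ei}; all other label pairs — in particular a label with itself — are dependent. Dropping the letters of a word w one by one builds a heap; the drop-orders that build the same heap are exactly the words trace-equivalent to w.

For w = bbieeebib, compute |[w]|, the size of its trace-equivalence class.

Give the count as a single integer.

4

drop 0:b onto floor
drop 1:b onto {0:b}
drop 2:i onto {1:b}
drop 3:e onto {1:b}
drop 4:e onto {3:e}
drop 5:e onto {4:e}
drop 6:b onto {2:i, 5:e}
drop 7:i onto {6:b}
drop 8:b onto {7:i}
ground layer = {0:b}
drop-orders for the pieces not yet dropped (sum over which currently-grounded one goes next):
  1 to go: {8} 1
  2 to go: {7,8} 1
  3 to go: {6,7,8} 1
  4 to go: {2,6,7,8} 1  {5,6,7,8} 1
  5 to go: {2,5,6,7,8} 2  {4,5,6,7,8} 1
  6 to go: {2,4,5,6,7,8} 3  {3,4,5,6,7,8} 1
  7 to go: {2,3,4,5,6,7,8} 4
  if 0:b drops first: 4 orders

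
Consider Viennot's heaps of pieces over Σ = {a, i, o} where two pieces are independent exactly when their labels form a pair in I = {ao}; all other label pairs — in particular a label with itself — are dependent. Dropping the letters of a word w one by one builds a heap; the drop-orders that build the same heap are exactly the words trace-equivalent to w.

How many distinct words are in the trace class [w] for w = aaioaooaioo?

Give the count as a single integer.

10

piece 0:a — minimal
piece 1:a rests on {0:a}
piece 2:i rests on {1:a}
piece 3:o rests on {2:i}
piece 4:a rests on {2:i}
piece 5:o rests on {3:o}
piece 6:o rests on {5:o}
piece 7:a rests on {4:a}
piece 8:i rests on {6:o, 7:a}
piece 9:o rests on {8:i}
piece 10:o rests on {9:o}
minimal pieces: {0:a}
ways to finish when only these pieces remain (= sum over removing one remaining piece with nothing left below it):
  1 left: {10}→1
  2 left: {9,10}→1
  3 left: {8,9,10}→1
  4 left: {6,8,9,10}→1  {7,8,9,10}→1
  5 left: {4,7,8,9,10}→1  {5,6,8,9,10}→1  {6,7,8,9,10}→2
  6 left: {3,5,6,8,9,10}→1  {4,6,7,8,9,10}→3  {5,6,7,8,9,10}→3
  7 left: {3,5,6,7,8,9,10}→4  {4,5,6,7,8,9,10}→6
  8 left: {3,4,5,6,7,8,9,10}→10
  9 left: {2,3,4,5,6,7,8,9,10}→10
  placing 0:a first → 10 extensions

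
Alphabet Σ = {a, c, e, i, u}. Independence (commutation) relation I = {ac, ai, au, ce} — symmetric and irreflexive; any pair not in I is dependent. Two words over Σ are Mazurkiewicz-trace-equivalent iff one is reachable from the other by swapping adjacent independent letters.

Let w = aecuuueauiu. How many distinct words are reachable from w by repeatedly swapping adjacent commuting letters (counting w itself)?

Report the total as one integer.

0(a) covers ∅
1(e) covers 0:a
2(c) covers ∅
3(u) covers 1:e, 2:c
4(u) covers 3:u
5(u) covers 4:u
6(e) covers 5:u
7(a) covers 6:e
8(u) covers 6:e
9(i) covers 8:u
10(u) covers 9:i
floor of heap: 0:a, 2:c
completions by unplaced set U, small U first (add the entries for U minus each lowest piece of U):
  |U|=1: {7}:1  {10}:1
  |U|=2: {7,10}:2  {9,10}:1
  |U|=3: {7,9,10}:3  {8,9,10}:1
  |U|=4: {7,8,9,10}:4
  |U|=5: {6,7,8,9,10}:4
  |U|=6: {5,6,7,8,9,10}:4
  |U|=7: {4,5,6,7,8,9,10}:4
  |U|=8: {3,4,5,6,7,8,9,10}:4
  |U|=9: {1,3,4,5,6,7,8,9,10}:4  {2,3,4,5,6,7,8,9,10}:4
  start at 0(a): 8
  start at 2(c): 4
sum over floor = 12

12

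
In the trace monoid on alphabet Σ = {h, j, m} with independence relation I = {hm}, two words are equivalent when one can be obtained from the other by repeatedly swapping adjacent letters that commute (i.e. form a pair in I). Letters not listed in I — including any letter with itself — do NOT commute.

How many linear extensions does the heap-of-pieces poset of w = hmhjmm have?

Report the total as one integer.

drop 0:h onto floor
drop 1:m onto floor
drop 2:h onto {0:h}
drop 3:j onto {1:m, 2:h}
drop 4:m onto {3:j}
drop 5:m onto {4:m}
ground layer = {0:h, 1:m}
drop-orders for the pieces not yet dropped (sum over which currently-grounded one goes next):
  1 to go: {5} 1
  2 to go: {4,5} 1
  3 to go: {3,4,5} 1
  4 to go: {1,3,4,5} 1  {2,3,4,5} 1
  if 0:h drops first: 2 orders
  if 1:m drops first: 1 orders
heap linearizations: 3

3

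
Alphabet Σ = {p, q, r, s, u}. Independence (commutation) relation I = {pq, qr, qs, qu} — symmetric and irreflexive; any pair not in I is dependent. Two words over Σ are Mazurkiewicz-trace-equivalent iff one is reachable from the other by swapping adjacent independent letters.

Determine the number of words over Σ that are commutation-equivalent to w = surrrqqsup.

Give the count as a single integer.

45

0(s) covers ∅
1(u) covers 0:s
2(r) covers 1:u
3(r) covers 2:r
4(r) covers 3:r
5(q) covers ∅
6(q) covers 5:q
7(s) covers 4:r
8(u) covers 7:s
9(p) covers 8:u
floor of heap: 0:s, 5:q
completions by unplaced set U, small U first (add the entries for U minus each lowest piece of U):
  |U|=1: {6}:1  {9}:1
  |U|=2: {5,6}:1  {6,9}:2  {8,9}:1
  |U|=3: {5,6,9}:3  {6,8,9}:3  {7,8,9}:1
  |U|=4: {4,7,8,9}:1  {5,6,8,9}:6  {6,7,8,9}:4
  |U|=5: {3,4,7,8,9}:1  {4,6,7,8,9}:5  {5,6,7,8,9}:10
  |U|=6: {2,3,4,7,8,9}:1  {3,4,6,7,8,9}:6  {4,5,6,7,8,9}:15
  |U|=7: {1,2,3,4,7,8,9}:1  {2,3,4,6,7,8,9}:7  {3,4,5,6,7,8,9}:21
  |U|=8: {0,1,2,3,4,7,8,9}:1  {1,2,3,4,6,7,8,9}:8  {2,3,4,5,6,7,8,9}:28
  start at 0(s): 36
  start at 5(q): 9
sum over floor = 45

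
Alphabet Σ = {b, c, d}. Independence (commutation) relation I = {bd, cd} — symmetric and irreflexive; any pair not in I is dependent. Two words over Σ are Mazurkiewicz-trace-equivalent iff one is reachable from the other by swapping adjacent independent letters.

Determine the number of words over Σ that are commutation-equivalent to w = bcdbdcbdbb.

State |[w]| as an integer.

drop 0:b onto floor
drop 1:c onto {0:b}
drop 2:d onto floor
drop 3:b onto {1:c}
drop 4:d onto {2:d}
drop 5:c onto {3:b}
drop 6:b onto {5:c}
drop 7:d onto {4:d}
drop 8:b onto {6:b}
drop 9:b onto {8:b}
ground layer = {0:b, 2:d}
drop-orders for the pieces not yet dropped (sum over which currently-grounded one goes next):
  1 to go: {7} 1  {9} 1
  2 to go: {4,7} 1  {7,9} 2  {8,9} 1
  3 to go: {2,4,7} 1  {4,7,9} 3  {6,8,9} 1  {7,8,9} 3
  4 to go: {2,4,7,9} 4  {4,7,8,9} 6  {5,6,8,9} 1  {6,7,8,9} 4
  5 to go: {2,4,7,8,9} 10  {3,5,6,8,9} 1  {4,6,7,8,9} 10  {5,6,7,8,9} 5
  6 to go: {1,3,5,6,8,9} 1  {2,4,6,7,8,9} 20  {3,5,6,7,8,9} 6  {4,5,6,7,8,9} 15
  7 to go: {0,1,3,5,6,8,9} 1  {1,3,5,6,7,8,9} 7  {2,4,5,6,7,8,9} 35  {3,4,5,6,7,8,9} 21
  8 to go: {0,1,3,5,6,7,8,9} 8  {1,3,4,5,6,7,8,9} 28  {2,3,4,5,6,7,8,9} 56
  if 0:b drops first: 84 orders
  if 2:d drops first: 36 orders
heap linearizations: 120

120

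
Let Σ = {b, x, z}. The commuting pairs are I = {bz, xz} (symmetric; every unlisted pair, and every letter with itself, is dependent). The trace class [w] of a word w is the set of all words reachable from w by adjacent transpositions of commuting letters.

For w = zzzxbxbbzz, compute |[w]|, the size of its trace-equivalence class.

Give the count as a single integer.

drop 0:z onto floor
drop 1:z onto {0:z}
drop 2:z onto {1:z}
drop 3:x onto floor
drop 4:b onto {3:x}
drop 5:x onto {4:b}
drop 6:b onto {5:x}
drop 7:b onto {6:b}
drop 8:z onto {2:z}
drop 9:z onto {8:z}
ground layer = {0:z, 3:x}
drop-orders for the pieces not yet dropped (sum over which currently-grounded one goes next):
  1 to go: {7} 1  {9} 1
  2 to go: {6,7} 1  {7,9} 2  {8,9} 1
  3 to go: {2,8,9} 1  {5,6,7} 1  {6,7,9} 3  {7,8,9} 3
  4 to go: {1,2,8,9} 1  {2,7,8,9} 4  {4,5,6,7} 1  {5,6,7,9} 4  {6,7,8,9} 6
  5 to go: {0,1,2,8,9} 1  {1,2,7,8,9} 5  {2,6,7,8,9} 10  {3,4,5,6,7} 1  {4,5,6,7,9} 5  {5,6,7,8,9} 10
  6 to go: {0,1,2,7,8,9} 6  {1,2,6,7,8,9} 15  {2,5,6,7,8,9} 20  {3,4,5,6,7,9} 6  {4,5,6,7,8,9} 15
  7 to go: {0,1,2,6,7,8,9} 21  {1,2,5,6,7,8,9} 35  {2,4,5,6,7,8,9} 35  {3,4,5,6,7,8,9} 21
  8 to go: {0,1,2,5,6,7,8,9} 56  {1,2,4,5,6,7,8,9} 70  {2,3,4,5,6,7,8,9} 56
  if 0:z drops first: 126 orders
  if 3:x drops first: 126 orders
heap linearizations: 252

252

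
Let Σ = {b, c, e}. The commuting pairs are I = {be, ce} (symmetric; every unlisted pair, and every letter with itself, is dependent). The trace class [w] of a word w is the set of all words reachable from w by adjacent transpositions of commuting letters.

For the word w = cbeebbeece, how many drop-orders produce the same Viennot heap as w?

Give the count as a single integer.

252

piece 0:c — minimal
piece 1:b rests on {0:c}
piece 2:e — minimal
piece 3:e rests on {2:e}
piece 4:b rests on {1:b}
piece 5:b rests on {4:b}
piece 6:e rests on {3:e}
piece 7:e rests on {6:e}
piece 8:c rests on {5:b}
piece 9:e rests on {7:e}
minimal pieces: {0:c, 2:e}
ways to finish when only these pieces remain (= sum over removing one remaining piece with nothing left below it):
  1 left: {8}→1  {9}→1
  2 left: {5,8}→1  {7,9}→1  {8,9}→2
  3 left: {4,5,8}→1  {5,8,9}→3  {6,7,9}→1  {7,8,9}→3
  4 left: {1,4,5,8}→1  {3,6,7,9}→1  {4,5,8,9}→4  {5,7,8,9}→6  {6,7,8,9}→4
  5 left: {0,1,4,5,8}→1  {1,4,5,8,9}→5  {2,3,6,7,9}→1  {3,6,7,8,9}→5  {4,5,7,8,9}→10  {5,6,7,8,9}→10
  6 left: {0,1,4,5,8,9}→6  {1,4,5,7,8,9}→15  {2,3,6,7,8,9}→6  {3,5,6,7,8,9}→15  {4,5,6,7,8,9}→20
  7 left: {0,1,4,5,7,8,9}→21  {1,4,5,6,7,8,9}→35  {2,3,5,6,7,8,9}→21  {3,4,5,6,7,8,9}→35
  8 left: {0,1,4,5,6,7,8,9}→56  {1,3,4,5,6,7,8,9}→70  {2,3,4,5,6,7,8,9}→56
  placing 0:c first → 126 extensions
  placing 2:e first → 126 extensions
total linear extensions = 252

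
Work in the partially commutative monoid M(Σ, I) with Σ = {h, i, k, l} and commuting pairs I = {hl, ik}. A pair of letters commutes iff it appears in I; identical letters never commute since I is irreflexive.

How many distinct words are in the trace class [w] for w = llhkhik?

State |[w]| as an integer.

6

drop 0:l onto floor
drop 1:l onto {0:l}
drop 2:h onto floor
drop 3:k onto {1:l, 2:h}
drop 4:h onto {3:k}
drop 5:i onto {4:h}
drop 6:k onto {4:h}
ground layer = {0:l, 2:h}
drop-orders for the pieces not yet dropped (sum over which currently-grounded one goes next):
  1 to go: {5} 1  {6} 1
  2 to go: {5,6} 2
  3 to go: {4,5,6} 2
  4 to go: {3,4,5,6} 2
  5 to go: {1,3,4,5,6} 2  {2,3,4,5,6} 2
  if 0:l drops first: 4 orders
  if 2:h drops first: 2 orders
heap linearizations: 6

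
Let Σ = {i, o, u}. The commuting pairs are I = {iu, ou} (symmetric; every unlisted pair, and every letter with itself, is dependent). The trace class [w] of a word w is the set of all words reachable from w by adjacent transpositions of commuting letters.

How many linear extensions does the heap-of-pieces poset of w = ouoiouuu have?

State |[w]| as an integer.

70

piece 0:o — minimal
piece 1:u — minimal
piece 2:o rests on {0:o}
piece 3:i rests on {2:o}
piece 4:o rests on {3:i}
piece 5:u rests on {1:u}
piece 6:u rests on {5:u}
piece 7:u rests on {6:u}
minimal pieces: {0:o, 1:u}
ways to finish when only these pieces remain (= sum over removing one remaining piece with nothing left below it):
  1 left: {4}→1  {7}→1
  2 left: {3,4}→1  {4,7}→2  {6,7}→1
  3 left: {2,3,4}→1  {3,4,7}→3  {4,6,7}→3  {5,6,7}→1
  4 left: {0,2,3,4}→1  {1,5,6,7}→1  {2,3,4,7}→4  {3,4,6,7}→6  {4,5,6,7}→4
  5 left: {0,2,3,4,7}→5  {1,4,5,6,7}→5  {2,3,4,6,7}→10  {3,4,5,6,7}→10
  6 left: {0,2,3,4,6,7}→15  {1,3,4,5,6,7}→15  {2,3,4,5,6,7}→20
  placing 0:o first → 35 extensions
  placing 1:u first → 35 extensions
total linear extensions = 70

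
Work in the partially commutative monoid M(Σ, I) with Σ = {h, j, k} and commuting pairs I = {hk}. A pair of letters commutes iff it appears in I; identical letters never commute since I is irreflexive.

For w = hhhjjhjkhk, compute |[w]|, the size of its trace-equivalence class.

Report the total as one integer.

0(h) covers ∅
1(h) covers 0:h
2(h) covers 1:h
3(j) covers 2:h
4(j) covers 3:j
5(h) covers 4:j
6(j) covers 5:h
7(k) covers 6:j
8(h) covers 6:j
9(k) covers 7:k
floor of heap: 0:h
completions by unplaced set U, small U first (add the entries for U minus each lowest piece of U):
  |U|=1: {8}:1  {9}:1
  |U|=2: {7,9}:1  {8,9}:2
  |U|=3: {7,8,9}:3
  |U|=4: {6,7,8,9}:3
  |U|=5: {5,6,7,8,9}:3
  |U|=6: {4,5,6,7,8,9}:3
  |U|=7: {3,4,5,6,7,8,9}:3
  |U|=8: {2,3,4,5,6,7,8,9}:3
  start at 0(h): 3

3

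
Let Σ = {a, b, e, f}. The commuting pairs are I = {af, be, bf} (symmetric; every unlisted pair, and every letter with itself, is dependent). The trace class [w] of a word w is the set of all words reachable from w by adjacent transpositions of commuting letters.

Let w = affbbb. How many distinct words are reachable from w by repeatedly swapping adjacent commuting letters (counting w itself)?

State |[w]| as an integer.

15

0(a) covers ∅
1(f) covers ∅
2(f) covers 1:f
3(b) covers 0:a
4(b) covers 3:b
5(b) covers 4:b
floor of heap: 0:a, 1:f
completions by unplaced set U, small U first (add the entries for U minus each lowest piece of U):
  |U|=1: {2}:1  {5}:1
  |U|=2: {1,2}:1  {2,5}:2  {4,5}:1
  |U|=3: {1,2,5}:3  {2,4,5}:3  {3,4,5}:1
  |U|=4: {0,3,4,5}:1  {1,2,4,5}:6  {2,3,4,5}:4
  start at 0(a): 10
  start at 1(f): 5
sum over floor = 15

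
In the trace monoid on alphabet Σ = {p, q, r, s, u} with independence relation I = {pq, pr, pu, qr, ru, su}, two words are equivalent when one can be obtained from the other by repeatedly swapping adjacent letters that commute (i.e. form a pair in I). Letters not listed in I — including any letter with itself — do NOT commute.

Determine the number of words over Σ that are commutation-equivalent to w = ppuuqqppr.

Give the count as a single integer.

drop 0:p onto floor
drop 1:p onto {0:p}
drop 2:u onto floor
drop 3:u onto {2:u}
drop 4:q onto {3:u}
drop 5:q onto {4:q}
drop 6:p onto {1:p}
drop 7:p onto {6:p}
drop 8:r onto floor
ground layer = {0:p, 2:u, 8:r}
drop-orders for the pieces not yet dropped (sum over which currently-grounded one goes next):
  1 to go: {5} 1  {7} 1  {8} 1
  2 to go: {4,5} 1  {5,7} 2  {5,8} 2  {6,7} 1  {7,8} 2
  3 to go: {1,6,7} 1  {3,4,5} 1  {4,5,7} 3  {4,5,8} 3  {5,6,7} 3  {5,7,8} 6  {6,7,8} 3
  4 to go: {0,1,6,7} 1  {1,5,6,7} 4  {1,6,7,8} 4  {2,3,4,5} 1  {3,4,5,7} 4  {3,4,5,8} 4  {4,5,6,7} 6  {4,5,7,8} 12  {5,6,7,8} 12
  5 to go: {0,1,5,6,7} 5  {0,1,6,7,8} 5  {1,4,5,6,7} 10  {1,5,6,7,8} 20  {2,3,4,5,7} 5  {2,3,4,5,8} 5  {3,4,5,6,7} 10  {3,4,5,7,8} 20  {4,5,6,7,8} 30
  6 to go: {0,1,4,5,6,7} 15  {0,1,5,6,7,8} 30  {1,3,4,5,6,7} 20  {1,4,5,6,7,8} 60  {2,3,4,5,6,7} 15  {2,3,4,5,7,8} 30  {3,4,5,6,7,8} 60
  7 to go: {0,1,3,4,5,6,7} 35  {0,1,4,5,6,7,8} 105  {1,2,3,4,5,6,7} 35  {1,3,4,5,6,7,8} 140  {2,3,4,5,6,7,8} 105
  if 0:p drops first: 280 orders
  if 2:u drops first: 280 orders
  if 8:r drops first: 70 orders
heap linearizations: 630

630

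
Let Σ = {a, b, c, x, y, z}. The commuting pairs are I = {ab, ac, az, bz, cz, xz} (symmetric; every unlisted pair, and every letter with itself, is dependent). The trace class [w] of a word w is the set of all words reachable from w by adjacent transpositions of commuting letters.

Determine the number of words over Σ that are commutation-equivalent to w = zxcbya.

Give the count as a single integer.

4

piece 0:z — minimal
piece 1:x — minimal
piece 2:c rests on {1:x}
piece 3:b rests on {2:c}
piece 4:y rests on {0:z, 3:b}
piece 5:a rests on {4:y}
minimal pieces: {0:z, 1:x}
ways to finish when only these pieces remain (= sum over removing one remaining piece with nothing left below it):
  1 left: {5}→1
  2 left: {4,5}→1
  3 left: {0,4,5}→1  {3,4,5}→1
  4 left: {0,3,4,5}→2  {2,3,4,5}→1
  placing 0:z first → 1 extensions
  placing 1:x first → 3 extensions
total linear extensions = 4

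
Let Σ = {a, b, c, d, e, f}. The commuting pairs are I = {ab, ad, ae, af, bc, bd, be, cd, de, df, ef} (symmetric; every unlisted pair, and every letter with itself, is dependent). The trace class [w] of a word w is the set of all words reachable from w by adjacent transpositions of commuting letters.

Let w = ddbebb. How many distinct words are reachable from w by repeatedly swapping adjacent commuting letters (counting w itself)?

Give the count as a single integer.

60

0(d) covers ∅
1(d) covers 0:d
2(b) covers ∅
3(e) covers ∅
4(b) covers 2:b
5(b) covers 4:b
floor of heap: 0:d, 2:b, 3:e
completions by unplaced set U, small U first (add the entries for U minus each lowest piece of U):
  |U|=1: {1}:1  {3}:1  {5}:1
  |U|=2: {0,1}:1  {1,3}:2  {1,5}:2  {3,5}:2  {4,5}:1
  |U|=3: {0,1,3}:3  {0,1,5}:3  {1,3,5}:6  {1,4,5}:3  {2,4,5}:1  {3,4,5}:3
  |U|=4: {0,1,3,5}:12  {0,1,4,5}:6  {1,2,4,5}:4  {1,3,4,5}:12  {2,3,4,5}:4
  start at 0(d): 20
  start at 2(b): 30
  start at 3(e): 10
sum over floor = 60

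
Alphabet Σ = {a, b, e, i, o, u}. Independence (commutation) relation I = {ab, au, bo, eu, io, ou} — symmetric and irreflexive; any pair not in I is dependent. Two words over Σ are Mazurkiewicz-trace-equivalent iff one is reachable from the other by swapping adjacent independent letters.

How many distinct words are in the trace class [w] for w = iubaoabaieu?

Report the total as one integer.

70

drop 0:i onto floor
drop 1:u onto {0:i}
drop 2:b onto {1:u}
drop 3:a onto {0:i}
drop 4:o onto {3:a}
drop 5:a onto {4:o}
drop 6:b onto {2:b}
drop 7:a onto {5:a}
drop 8:i onto {6:b, 7:a}
drop 9:e onto {8:i}
drop 10:u onto {8:i}
ground layer = {0:i}
drop-orders for the pieces not yet dropped (sum over which currently-grounded one goes next):
  1 to go: {9} 1  {10} 1
  2 to go: {9,10} 2
  3 to go: {8,9,10} 2
  4 to go: {6,8,9,10} 2  {7,8,9,10} 2
  5 to go: {2,6,8,9,10} 2  {5,7,8,9,10} 2  {6,7,8,9,10} 4
  6 to go: {1,2,6,8,9,10} 2  {2,6,7,8,9,10} 6  {4,5,7,8,9,10} 2  {5,6,7,8,9,10} 6
  7 to go: {1,2,6,7,8,9,10} 8  {2,5,6,7,8,9,10} 12  {3,4,5,7,8,9,10} 2  {4,5,6,7,8,9,10} 8
  8 to go: {1,2,5,6,7,8,9,10} 20  {2,4,5,6,7,8,9,10} 20  {3,4,5,6,7,8,9,10} 10
  9 to go: {1,2,4,5,6,7,8,9,10} 40  {2,3,4,5,6,7,8,9,10} 30
  if 0:i drops first: 70 orders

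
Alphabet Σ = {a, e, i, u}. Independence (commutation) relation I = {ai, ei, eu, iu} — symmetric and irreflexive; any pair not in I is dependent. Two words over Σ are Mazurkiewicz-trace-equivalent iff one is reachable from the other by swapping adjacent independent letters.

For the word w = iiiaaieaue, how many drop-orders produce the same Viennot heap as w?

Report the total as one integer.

420

drop 0:i onto floor
drop 1:i onto {0:i}
drop 2:i onto {1:i}
drop 3:a onto floor
drop 4:a onto {3:a}
drop 5:i onto {2:i}
drop 6:e onto {4:a}
drop 7:a onto {6:e}
drop 8:u onto {7:a}
drop 9:e onto {7:a}
ground layer = {0:i, 3:a}
drop-orders for the pieces not yet dropped (sum over which currently-grounded one goes next):
  1 to go: {5} 1  {8} 1  {9} 1
  2 to go: {2,5} 1  {5,8} 2  {5,9} 2  {8,9} 2
  3 to go: {1,2,5} 1  {2,5,8} 3  {2,5,9} 3  {5,8,9} 6  {7,8,9} 2
  4 to go: {0,1,2,5} 1  {1,2,5,8} 4  {1,2,5,9} 4  {2,5,8,9} 12  {5,7,8,9} 8  {6,7,8,9} 2
  5 to go: {0,1,2,5,8} 5  {0,1,2,5,9} 5  {1,2,5,8,9} 20  {2,5,7,8,9} 20  {4,6,7,8,9} 2  {5,6,7,8,9} 10
  6 to go: {0,1,2,5,8,9} 30  {1,2,5,7,8,9} 40  {2,5,6,7,8,9} 30  {3,4,6,7,8,9} 2  {4,5,6,7,8,9} 12
  7 to go: {0,1,2,5,7,8,9} 70  {1,2,5,6,7,8,9} 70  {2,4,5,6,7,8,9} 42  {3,4,5,6,7,8,9} 14
  8 to go: {0,1,2,5,6,7,8,9} 140  {1,2,4,5,6,7,8,9} 112  {2,3,4,5,6,7,8,9} 56
  if 0:i drops first: 168 orders
  if 3:a drops first: 252 orders
heap linearizations: 420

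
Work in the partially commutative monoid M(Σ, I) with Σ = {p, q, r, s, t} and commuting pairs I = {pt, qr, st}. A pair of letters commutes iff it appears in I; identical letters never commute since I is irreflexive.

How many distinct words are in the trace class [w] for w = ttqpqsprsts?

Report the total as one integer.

piece 0:t — minimal
piece 1:t rests on {0:t}
piece 2:q rests on {1:t}
piece 3:p rests on {2:q}
piece 4:q rests on {3:p}
piece 5:s rests on {4:q}
piece 6:p rests on {5:s}
piece 7:r rests on {6:p}
piece 8:s rests on {7:r}
piece 9:t rests on {7:r}
piece 10:s rests on {8:s}
minimal pieces: {0:t}
ways to finish when only these pieces remain (= sum over removing one remaining piece with nothing left below it):
  1 left: {9}→1  {10}→1
  2 left: {8,10}→1  {9,10}→2
  3 left: {8,9,10}→3
  4 left: {7,8,9,10}→3
  5 left: {6,7,8,9,10}→3
  6 left: {5,6,7,8,9,10}→3
  7 left: {4,5,6,7,8,9,10}→3
  8 left: {3,4,5,6,7,8,9,10}→3
  9 left: {2,3,4,5,6,7,8,9,10}→3
  placing 0:t first → 3 extensions

3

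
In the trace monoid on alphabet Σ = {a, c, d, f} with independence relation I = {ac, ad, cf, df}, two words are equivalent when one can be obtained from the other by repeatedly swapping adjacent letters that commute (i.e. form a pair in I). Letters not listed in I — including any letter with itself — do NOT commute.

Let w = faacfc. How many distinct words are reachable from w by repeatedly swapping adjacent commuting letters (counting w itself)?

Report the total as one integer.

15

piece 0:f — minimal
piece 1:a rests on {0:f}
piece 2:a rests on {1:a}
piece 3:c — minimal
piece 4:f rests on {2:a}
piece 5:c rests on {3:c}
minimal pieces: {0:f, 3:c}
ways to finish when only these pieces remain (= sum over removing one remaining piece with nothing left below it):
  1 left: {4}→1  {5}→1
  2 left: {2,4}→1  {3,5}→1  {4,5}→2
  3 left: {1,2,4}→1  {2,4,5}→3  {3,4,5}→3
  4 left: {0,1,2,4}→1  {1,2,4,5}→4  {2,3,4,5}→6
  placing 0:f first → 10 extensions
  placing 3:c first → 5 extensions
total linear extensions = 15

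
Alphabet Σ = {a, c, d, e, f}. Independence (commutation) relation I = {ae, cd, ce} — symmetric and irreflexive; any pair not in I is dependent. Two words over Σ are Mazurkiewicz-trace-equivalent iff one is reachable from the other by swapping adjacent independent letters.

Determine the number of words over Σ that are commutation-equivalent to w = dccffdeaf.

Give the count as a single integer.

piece 0:d — minimal
piece 1:c — minimal
piece 2:c rests on {1:c}
piece 3:f rests on {0:d, 2:c}
piece 4:f rests on {3:f}
piece 5:d rests on {4:f}
piece 6:e rests on {5:d}
piece 7:a rests on {5:d}
piece 8:f rests on {6:e, 7:a}
minimal pieces: {0:d, 1:c}
ways to finish when only these pieces remain (= sum over removing one remaining piece with nothing left below it):
  1 left: {8}→1
  2 left: {6,8}→1  {7,8}→1
  3 left: {6,7,8}→2
  4 left: {5,6,7,8}→2
  5 left: {4,5,6,7,8}→2
  6 left: {3,4,5,6,7,8}→2
  7 left: {0,3,4,5,6,7,8}→2  {2,3,4,5,6,7,8}→2
  placing 0:d first → 2 extensions
  placing 1:c first → 4 extensions
total linear extensions = 6

6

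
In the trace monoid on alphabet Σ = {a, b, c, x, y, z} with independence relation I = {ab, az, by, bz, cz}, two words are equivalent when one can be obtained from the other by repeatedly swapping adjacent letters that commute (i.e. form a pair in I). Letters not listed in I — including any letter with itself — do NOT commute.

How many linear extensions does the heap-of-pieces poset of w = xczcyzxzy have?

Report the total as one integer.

3

0(x) covers ∅
1(c) covers 0:x
2(z) covers 0:x
3(c) covers 1:c
4(y) covers 2:z, 3:c
5(z) covers 4:y
6(x) covers 5:z
7(z) covers 6:x
8(y) covers 7:z
floor of heap: 0:x
completions by unplaced set U, small U first (add the entries for U minus each lowest piece of U):
  |U|=1: {8}:1
  |U|=2: {7,8}:1
  |U|=3: {6,7,8}:1
  |U|=4: {5,6,7,8}:1
  |U|=5: {4,5,6,7,8}:1
  |U|=6: {2,4,5,6,7,8}:1  {3,4,5,6,7,8}:1
  |U|=7: {1,3,4,5,6,7,8}:1  {2,3,4,5,6,7,8}:2
  start at 0(x): 3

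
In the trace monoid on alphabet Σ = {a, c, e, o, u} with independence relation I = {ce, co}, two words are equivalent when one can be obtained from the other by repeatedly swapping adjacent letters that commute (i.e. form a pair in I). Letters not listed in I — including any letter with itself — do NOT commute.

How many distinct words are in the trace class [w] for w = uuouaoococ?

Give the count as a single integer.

10

piece 0:u — minimal
piece 1:u rests on {0:u}
piece 2:o rests on {1:u}
piece 3:u rests on {2:o}
piece 4:a rests on {3:u}
piece 5:o rests on {4:a}
piece 6:o rests on {5:o}
piece 7:c rests on {4:a}
piece 8:o rests on {6:o}
piece 9:c rests on {7:c}
minimal pieces: {0:u}
ways to finish when only these pieces remain (= sum over removing one remaining piece with nothing left below it):
  1 left: {8}→1  {9}→1
  2 left: {6,8}→1  {7,9}→1  {8,9}→2
  3 left: {5,6,8}→1  {6,8,9}→3  {7,8,9}→3
  4 left: {5,6,8,9}→4  {6,7,8,9}→6
  5 left: {5,6,7,8,9}→10
  6 left: {4,5,6,7,8,9}→10
  7 left: {3,4,5,6,7,8,9}→10
  8 left: {2,3,4,5,6,7,8,9}→10
  placing 0:u first → 10 extensions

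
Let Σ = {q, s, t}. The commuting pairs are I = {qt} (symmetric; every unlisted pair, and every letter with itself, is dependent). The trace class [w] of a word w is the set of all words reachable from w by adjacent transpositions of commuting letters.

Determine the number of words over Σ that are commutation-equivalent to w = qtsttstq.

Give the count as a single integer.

#0=q has no predecessor
#1=t has no predecessor
#2=s depends on [0:q, 1:t]
#3=t depends on [2:s]
#4=t depends on [3:t]
#5=s depends on [4:t]
#6=t depends on [5:s]
#7=q depends on [5:s]
sources: [0:q, 1:t]
N(rest) = Σ N(rest − s) over sources s of rest; N(one piece) = 1:
  size 1 → [6]=1  [7]=1
  size 2 → [6,7]=2
  size 3 → [5,6,7]=2
  size 4 → [4,5,6,7]=2
  size 5 → [3,4,5,6,7]=2
  size 6 → [2,3,4,5,6,7]=2
  first=0(q) contributes 2
  first=1(t) contributes 2
|[w]| = 4

4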